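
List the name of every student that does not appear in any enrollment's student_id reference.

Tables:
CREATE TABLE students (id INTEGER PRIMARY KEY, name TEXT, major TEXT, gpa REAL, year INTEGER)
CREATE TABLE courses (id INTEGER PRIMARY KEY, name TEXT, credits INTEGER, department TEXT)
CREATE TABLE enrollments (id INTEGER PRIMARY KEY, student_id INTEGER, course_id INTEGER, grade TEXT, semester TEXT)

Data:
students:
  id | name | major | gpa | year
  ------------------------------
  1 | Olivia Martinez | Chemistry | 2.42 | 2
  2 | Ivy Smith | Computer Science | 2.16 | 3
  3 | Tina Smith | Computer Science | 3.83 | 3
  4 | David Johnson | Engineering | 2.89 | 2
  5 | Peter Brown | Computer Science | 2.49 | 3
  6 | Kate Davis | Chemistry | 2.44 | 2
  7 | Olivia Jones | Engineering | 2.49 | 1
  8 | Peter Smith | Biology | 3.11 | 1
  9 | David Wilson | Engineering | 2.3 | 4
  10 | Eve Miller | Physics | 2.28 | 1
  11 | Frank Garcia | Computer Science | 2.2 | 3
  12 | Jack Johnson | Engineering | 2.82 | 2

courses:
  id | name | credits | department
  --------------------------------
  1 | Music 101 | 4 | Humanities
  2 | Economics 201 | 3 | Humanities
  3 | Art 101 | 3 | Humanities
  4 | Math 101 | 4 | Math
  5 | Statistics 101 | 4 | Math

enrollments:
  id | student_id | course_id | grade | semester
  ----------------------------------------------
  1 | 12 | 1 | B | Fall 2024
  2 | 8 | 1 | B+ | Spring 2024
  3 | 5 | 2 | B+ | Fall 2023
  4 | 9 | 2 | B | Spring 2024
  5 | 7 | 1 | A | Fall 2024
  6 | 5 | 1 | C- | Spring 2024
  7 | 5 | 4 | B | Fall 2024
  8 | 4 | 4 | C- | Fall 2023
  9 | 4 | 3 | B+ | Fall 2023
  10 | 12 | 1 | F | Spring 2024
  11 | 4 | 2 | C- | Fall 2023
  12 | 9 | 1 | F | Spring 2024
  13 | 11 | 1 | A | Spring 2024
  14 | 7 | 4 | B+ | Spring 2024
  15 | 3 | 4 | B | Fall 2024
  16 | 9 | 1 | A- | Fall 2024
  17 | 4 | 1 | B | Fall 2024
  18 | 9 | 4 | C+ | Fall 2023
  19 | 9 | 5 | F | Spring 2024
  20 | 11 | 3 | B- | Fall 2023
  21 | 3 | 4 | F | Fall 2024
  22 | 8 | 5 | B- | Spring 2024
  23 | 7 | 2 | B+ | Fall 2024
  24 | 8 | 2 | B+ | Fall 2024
SELECT p.name FROM students p LEFT JOIN enrollments c ON c.student_id = p.id WHERE c.id IS NULL

Execution result:
name
Olivia Martinez
Ivy Smith
Kate Davis
Eve Miller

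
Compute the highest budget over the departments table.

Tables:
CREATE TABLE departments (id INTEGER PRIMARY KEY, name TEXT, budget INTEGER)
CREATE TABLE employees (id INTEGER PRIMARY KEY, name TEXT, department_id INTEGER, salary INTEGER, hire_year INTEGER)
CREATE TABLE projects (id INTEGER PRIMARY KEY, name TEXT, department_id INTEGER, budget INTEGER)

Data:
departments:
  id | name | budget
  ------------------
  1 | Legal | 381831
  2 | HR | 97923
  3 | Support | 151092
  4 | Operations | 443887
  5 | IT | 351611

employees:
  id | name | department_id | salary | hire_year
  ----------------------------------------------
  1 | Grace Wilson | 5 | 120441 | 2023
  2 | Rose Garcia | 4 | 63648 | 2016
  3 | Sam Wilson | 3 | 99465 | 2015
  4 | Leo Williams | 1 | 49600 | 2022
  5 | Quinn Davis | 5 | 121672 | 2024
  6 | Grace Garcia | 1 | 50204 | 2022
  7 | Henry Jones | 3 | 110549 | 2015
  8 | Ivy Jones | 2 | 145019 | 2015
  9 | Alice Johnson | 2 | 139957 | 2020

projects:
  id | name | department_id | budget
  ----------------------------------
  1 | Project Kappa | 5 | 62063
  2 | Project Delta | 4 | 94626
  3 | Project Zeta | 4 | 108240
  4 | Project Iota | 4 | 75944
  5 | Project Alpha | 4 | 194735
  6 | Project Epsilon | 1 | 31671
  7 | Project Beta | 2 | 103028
SELECT MAX(budget) FROM departments

Execution result:
443887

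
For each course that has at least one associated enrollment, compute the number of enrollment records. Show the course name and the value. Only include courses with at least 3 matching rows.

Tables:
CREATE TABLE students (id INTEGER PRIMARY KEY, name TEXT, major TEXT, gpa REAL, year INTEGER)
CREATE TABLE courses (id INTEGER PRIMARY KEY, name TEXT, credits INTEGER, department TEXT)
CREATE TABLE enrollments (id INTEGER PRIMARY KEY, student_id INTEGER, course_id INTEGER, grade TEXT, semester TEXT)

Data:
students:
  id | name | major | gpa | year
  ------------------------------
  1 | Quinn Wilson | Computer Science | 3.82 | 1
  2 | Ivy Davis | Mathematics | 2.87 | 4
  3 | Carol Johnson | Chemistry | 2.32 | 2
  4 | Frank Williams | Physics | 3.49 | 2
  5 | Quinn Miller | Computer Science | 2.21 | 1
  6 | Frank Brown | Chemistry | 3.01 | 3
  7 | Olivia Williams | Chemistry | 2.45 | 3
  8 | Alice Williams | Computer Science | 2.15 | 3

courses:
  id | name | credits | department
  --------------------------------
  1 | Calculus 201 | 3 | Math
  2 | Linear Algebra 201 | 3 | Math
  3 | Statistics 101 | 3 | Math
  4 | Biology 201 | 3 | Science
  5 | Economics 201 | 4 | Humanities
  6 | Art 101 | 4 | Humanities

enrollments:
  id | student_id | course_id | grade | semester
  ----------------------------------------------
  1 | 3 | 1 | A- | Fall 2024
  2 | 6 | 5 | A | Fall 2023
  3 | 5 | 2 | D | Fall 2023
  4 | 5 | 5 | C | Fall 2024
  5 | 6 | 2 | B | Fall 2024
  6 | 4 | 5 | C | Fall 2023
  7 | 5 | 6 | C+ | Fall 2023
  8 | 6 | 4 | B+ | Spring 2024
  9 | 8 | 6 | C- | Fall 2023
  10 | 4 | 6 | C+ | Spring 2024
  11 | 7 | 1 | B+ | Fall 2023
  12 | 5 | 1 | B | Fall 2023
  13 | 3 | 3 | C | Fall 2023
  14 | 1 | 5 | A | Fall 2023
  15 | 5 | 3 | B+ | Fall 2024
SELECT p.name, COUNT(*) AS n FROM enrollments c JOIN courses p ON c.course_id = p.id GROUP BY p.id, p.name HAVING COUNT(*) >= 3

Execution result:
name | n
Calculus 201 | 3
Economics 201 | 4
Art 101 | 3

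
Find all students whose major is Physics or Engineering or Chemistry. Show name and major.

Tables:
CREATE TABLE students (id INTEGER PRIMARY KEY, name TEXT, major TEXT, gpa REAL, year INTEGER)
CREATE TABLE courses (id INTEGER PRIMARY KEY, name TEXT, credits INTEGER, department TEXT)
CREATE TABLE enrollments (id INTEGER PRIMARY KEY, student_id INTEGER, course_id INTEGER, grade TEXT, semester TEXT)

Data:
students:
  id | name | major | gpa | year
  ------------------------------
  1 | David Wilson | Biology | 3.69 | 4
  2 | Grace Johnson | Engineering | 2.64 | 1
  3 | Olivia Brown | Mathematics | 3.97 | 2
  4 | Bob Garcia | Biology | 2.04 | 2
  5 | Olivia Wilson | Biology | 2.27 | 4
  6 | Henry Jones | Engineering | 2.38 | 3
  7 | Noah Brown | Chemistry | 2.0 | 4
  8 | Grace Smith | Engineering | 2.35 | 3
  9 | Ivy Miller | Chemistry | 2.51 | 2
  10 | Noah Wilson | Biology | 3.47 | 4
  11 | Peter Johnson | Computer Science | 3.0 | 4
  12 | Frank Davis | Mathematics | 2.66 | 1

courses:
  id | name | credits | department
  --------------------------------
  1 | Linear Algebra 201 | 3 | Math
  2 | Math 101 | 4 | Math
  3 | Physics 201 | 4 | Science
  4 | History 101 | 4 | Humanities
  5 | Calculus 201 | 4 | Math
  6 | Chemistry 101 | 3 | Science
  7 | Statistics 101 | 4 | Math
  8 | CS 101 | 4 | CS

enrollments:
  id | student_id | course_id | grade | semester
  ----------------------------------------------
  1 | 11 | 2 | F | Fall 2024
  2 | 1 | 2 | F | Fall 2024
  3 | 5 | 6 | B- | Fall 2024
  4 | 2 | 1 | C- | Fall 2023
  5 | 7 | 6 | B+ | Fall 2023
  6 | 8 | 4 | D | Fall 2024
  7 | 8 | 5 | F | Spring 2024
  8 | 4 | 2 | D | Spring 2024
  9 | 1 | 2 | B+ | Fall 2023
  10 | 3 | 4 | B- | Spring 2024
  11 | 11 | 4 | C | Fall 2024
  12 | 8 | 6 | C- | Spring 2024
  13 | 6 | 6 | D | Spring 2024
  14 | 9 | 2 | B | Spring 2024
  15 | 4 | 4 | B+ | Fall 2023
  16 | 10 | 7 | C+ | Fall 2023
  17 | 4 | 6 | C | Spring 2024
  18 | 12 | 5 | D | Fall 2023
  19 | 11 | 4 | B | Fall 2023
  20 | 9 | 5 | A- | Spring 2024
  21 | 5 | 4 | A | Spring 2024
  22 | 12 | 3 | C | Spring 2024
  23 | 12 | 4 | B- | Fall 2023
SELECT name, major FROM students WHERE major IN ('Physics', 'Engineering', 'Chemistry')

Execution result:
name | major
Grace Johnson | Engineering
Henry Jones | Engineering
Noah Brown | Chemistry
Grace Smith | Engineering
Ivy Miller | Chemistry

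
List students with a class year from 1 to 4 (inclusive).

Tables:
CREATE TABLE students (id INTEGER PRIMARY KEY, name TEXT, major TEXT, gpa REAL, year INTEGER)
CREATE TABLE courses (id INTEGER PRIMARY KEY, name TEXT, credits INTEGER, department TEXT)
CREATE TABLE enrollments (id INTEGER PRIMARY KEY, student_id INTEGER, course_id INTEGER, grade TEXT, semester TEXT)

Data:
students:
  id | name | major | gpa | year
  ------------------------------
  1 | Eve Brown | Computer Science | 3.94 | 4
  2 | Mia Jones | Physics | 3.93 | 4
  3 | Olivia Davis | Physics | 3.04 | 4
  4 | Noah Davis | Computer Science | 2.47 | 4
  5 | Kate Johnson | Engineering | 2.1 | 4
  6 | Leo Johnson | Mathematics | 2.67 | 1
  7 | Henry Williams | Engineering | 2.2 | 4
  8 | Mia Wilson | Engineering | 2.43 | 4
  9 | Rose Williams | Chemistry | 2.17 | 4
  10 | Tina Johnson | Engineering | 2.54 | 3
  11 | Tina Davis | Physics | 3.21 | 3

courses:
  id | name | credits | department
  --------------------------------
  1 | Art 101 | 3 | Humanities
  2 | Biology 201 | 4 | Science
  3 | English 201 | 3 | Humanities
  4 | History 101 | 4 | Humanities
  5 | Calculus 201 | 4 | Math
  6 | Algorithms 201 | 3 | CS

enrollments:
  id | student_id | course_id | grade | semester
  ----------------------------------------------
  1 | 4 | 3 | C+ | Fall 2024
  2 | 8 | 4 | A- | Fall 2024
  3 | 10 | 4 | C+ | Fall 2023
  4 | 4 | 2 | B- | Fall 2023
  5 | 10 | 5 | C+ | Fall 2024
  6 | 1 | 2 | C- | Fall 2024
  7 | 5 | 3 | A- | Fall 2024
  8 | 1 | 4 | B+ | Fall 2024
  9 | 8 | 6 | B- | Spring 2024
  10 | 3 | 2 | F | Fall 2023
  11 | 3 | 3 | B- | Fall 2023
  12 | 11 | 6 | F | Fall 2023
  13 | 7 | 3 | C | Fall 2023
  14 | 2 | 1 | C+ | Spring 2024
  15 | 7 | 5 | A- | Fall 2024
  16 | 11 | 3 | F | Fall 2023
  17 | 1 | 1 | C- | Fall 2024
SELECT name, year FROM students WHERE year BETWEEN 1 AND 4

Execution result:
name | year
Eve Brown | 4
Mia Jones | 4
Olivia Davis | 4
Noah Davis | 4
Kate Johnson | 4
Leo Johnson | 1
Henry Williams | 4
Mia Wilson | 4
Rose Williams | 4
Tina Johnson | 3
Tina Davis | 3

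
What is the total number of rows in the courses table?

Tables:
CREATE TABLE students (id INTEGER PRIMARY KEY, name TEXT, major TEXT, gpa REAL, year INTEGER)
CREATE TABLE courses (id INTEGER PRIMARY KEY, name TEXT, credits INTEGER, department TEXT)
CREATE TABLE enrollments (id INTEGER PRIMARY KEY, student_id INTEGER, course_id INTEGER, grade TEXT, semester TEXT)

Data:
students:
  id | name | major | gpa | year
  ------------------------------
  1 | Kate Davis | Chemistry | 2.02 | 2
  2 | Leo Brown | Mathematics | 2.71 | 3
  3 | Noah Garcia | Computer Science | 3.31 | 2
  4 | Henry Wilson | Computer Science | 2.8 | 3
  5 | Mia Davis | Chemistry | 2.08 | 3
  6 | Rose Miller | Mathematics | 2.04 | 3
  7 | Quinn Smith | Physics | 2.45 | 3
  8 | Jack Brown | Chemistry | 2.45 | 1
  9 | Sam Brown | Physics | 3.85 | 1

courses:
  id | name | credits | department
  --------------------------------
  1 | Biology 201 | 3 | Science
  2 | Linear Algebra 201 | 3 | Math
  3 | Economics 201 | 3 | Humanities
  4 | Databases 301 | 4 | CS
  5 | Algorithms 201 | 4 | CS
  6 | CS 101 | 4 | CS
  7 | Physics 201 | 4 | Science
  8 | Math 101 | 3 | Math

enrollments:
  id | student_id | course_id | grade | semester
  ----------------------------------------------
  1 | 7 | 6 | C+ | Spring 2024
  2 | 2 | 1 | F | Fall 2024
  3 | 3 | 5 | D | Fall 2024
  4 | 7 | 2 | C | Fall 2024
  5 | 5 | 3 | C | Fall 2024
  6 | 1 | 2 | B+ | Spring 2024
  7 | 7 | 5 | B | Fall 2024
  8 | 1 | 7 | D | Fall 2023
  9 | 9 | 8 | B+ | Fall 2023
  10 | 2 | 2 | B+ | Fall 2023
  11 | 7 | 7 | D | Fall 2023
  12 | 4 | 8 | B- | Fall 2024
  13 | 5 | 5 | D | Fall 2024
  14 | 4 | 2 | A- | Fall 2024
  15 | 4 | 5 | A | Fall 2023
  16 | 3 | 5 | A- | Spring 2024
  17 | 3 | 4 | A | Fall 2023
SELECT COUNT(*) FROM courses

Execution result:
8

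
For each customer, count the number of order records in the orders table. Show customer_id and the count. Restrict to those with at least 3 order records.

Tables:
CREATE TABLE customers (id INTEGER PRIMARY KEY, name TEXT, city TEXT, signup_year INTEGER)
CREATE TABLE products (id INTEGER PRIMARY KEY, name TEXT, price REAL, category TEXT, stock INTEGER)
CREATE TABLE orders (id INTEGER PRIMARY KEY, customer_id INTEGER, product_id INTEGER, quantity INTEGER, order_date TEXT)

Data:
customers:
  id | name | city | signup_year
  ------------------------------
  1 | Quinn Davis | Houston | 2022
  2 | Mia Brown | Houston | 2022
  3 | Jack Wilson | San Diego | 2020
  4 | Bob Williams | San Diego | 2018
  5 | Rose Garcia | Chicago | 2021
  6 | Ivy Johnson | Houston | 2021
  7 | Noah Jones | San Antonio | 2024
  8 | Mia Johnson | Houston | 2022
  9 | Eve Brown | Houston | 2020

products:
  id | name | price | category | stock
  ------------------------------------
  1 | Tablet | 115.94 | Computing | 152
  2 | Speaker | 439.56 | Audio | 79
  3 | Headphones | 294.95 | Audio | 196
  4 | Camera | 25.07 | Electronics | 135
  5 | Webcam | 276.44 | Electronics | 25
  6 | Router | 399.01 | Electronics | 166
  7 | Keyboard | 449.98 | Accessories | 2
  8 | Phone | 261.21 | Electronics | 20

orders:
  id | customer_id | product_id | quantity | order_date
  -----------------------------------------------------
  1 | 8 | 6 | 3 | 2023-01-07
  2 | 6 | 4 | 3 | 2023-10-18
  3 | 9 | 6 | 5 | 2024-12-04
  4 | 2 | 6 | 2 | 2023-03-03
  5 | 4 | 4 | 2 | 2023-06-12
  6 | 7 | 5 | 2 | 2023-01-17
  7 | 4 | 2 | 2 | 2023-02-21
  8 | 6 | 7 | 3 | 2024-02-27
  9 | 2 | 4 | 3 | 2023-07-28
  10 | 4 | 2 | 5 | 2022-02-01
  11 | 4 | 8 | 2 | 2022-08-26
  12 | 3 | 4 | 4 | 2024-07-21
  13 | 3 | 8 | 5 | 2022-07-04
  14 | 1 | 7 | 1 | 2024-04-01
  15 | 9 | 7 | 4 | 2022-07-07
SELECT customer_id, COUNT(*) AS order_count FROM orders GROUP BY customer_id HAVING COUNT(*) >= 3

Execution result:
customer_id | order_count
4 | 4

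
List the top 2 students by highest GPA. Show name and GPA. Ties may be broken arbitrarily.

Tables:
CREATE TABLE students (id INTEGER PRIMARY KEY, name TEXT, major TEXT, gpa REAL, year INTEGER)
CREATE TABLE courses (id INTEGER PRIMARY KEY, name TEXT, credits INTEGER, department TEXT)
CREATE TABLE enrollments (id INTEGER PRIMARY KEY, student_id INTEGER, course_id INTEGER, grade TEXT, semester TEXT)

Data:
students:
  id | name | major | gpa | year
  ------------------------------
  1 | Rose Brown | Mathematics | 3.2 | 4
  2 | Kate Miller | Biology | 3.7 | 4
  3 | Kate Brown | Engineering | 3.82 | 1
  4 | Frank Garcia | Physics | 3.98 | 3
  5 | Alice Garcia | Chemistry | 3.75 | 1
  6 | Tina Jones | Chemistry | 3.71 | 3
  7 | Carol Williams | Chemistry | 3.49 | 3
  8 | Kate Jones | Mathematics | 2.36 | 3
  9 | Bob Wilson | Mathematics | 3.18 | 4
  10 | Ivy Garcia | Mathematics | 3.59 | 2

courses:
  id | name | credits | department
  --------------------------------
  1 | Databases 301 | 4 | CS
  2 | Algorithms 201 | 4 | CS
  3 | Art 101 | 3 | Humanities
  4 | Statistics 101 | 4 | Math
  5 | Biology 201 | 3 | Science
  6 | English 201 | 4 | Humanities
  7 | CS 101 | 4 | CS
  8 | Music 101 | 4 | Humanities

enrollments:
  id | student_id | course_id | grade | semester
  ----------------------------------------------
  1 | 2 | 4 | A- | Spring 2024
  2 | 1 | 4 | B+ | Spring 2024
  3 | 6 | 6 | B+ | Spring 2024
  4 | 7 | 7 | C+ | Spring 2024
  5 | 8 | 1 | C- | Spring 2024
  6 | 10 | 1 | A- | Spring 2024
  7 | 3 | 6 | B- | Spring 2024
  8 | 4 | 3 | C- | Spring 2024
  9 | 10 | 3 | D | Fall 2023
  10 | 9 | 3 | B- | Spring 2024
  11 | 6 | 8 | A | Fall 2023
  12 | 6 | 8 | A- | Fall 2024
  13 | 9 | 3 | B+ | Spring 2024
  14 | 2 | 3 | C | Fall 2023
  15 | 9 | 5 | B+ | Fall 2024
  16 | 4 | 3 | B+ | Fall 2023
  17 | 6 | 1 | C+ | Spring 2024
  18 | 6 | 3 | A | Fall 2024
SELECT name, gpa FROM students ORDER BY gpa DESC LIMIT 2

Execution result:
name | gpa
Frank Garcia | 3.98
Kate Brown | 3.82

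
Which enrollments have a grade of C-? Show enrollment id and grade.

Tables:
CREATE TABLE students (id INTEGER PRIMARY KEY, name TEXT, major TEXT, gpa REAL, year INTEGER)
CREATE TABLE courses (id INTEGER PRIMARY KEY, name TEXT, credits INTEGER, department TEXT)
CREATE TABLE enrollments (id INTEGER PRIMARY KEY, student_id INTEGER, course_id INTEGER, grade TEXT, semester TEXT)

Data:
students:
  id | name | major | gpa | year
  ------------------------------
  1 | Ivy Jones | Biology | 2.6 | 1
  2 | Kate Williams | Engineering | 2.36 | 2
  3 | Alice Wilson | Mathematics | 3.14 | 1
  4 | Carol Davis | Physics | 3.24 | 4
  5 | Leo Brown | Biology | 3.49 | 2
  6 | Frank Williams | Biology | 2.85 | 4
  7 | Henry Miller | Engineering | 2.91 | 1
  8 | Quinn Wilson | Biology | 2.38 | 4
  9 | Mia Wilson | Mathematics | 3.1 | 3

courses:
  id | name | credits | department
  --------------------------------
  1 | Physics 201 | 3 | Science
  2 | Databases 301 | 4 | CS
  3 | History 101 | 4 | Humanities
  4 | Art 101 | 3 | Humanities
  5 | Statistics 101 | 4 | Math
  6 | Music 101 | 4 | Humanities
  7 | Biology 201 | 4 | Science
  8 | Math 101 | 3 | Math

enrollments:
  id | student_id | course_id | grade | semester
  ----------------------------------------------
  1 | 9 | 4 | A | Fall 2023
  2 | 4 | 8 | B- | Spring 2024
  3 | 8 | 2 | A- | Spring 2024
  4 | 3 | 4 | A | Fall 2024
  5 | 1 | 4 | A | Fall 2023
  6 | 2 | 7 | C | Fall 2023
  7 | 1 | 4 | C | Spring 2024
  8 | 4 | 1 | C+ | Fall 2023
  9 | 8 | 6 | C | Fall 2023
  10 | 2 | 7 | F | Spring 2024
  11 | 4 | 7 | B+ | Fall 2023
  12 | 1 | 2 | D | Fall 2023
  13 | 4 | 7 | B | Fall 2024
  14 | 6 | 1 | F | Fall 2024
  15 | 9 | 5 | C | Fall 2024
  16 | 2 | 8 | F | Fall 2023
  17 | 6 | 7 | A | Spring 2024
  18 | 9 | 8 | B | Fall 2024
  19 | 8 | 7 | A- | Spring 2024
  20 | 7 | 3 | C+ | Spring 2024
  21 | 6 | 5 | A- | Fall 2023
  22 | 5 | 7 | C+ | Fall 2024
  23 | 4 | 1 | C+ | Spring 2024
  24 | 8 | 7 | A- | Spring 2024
SELECT id, grade FROM enrollments WHERE grade = 'C-'

Execution result:
(no rows)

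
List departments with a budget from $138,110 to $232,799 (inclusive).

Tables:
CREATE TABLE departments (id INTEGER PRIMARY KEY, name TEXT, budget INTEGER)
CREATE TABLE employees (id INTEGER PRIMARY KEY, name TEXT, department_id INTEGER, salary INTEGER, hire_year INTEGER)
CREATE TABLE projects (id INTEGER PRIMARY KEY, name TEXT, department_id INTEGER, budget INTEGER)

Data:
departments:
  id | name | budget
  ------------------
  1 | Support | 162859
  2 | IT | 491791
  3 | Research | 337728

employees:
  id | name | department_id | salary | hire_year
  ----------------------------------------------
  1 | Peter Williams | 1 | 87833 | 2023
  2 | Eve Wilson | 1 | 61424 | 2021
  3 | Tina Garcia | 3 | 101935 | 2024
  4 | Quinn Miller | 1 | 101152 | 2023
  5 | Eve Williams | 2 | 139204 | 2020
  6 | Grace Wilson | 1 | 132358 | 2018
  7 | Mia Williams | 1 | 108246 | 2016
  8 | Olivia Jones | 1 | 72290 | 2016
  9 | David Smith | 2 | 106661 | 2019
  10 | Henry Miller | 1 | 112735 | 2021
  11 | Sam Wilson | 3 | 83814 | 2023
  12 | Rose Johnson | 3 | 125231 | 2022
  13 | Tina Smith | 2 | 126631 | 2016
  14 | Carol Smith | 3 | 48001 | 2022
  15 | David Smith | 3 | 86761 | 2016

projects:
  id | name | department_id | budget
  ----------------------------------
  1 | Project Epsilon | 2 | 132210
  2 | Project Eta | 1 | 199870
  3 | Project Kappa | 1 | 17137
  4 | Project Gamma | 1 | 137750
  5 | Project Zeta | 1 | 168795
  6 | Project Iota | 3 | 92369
SELECT name, budget FROM departments WHERE budget BETWEEN 138110 AND 232799

Execution result:
name | budget
Support | 162859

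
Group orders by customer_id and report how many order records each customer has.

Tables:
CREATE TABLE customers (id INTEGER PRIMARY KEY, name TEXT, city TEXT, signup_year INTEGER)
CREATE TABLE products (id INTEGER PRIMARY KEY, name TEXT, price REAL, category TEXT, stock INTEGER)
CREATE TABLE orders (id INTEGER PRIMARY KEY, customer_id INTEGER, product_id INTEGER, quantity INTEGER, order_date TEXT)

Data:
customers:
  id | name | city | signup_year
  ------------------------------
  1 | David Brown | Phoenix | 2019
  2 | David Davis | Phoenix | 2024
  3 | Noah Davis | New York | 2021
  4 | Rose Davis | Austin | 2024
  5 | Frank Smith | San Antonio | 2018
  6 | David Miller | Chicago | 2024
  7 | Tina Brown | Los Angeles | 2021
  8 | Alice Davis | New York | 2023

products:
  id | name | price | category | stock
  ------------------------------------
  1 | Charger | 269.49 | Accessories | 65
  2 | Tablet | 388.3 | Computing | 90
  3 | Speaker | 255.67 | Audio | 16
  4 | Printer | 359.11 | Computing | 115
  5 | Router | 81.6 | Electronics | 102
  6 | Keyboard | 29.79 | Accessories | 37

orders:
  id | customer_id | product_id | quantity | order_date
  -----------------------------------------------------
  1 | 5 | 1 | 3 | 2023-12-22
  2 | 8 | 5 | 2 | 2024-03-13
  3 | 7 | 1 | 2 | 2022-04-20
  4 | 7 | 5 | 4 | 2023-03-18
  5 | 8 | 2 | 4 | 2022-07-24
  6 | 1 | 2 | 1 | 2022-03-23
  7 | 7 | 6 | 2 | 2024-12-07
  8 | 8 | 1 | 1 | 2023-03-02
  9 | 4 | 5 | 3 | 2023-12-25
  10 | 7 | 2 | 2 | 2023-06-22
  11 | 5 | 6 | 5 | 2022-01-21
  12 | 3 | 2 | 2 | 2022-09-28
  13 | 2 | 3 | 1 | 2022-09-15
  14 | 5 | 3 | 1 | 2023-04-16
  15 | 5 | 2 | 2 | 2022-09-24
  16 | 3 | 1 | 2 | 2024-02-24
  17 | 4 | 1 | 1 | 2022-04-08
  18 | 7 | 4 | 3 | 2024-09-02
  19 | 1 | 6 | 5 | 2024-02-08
SELECT customer_id, COUNT(*) AS order_count FROM orders GROUP BY customer_id

Execution result:
customer_id | order_count
1 | 2
2 | 1
3 | 2
4 | 2
5 | 4
7 | 5
8 | 3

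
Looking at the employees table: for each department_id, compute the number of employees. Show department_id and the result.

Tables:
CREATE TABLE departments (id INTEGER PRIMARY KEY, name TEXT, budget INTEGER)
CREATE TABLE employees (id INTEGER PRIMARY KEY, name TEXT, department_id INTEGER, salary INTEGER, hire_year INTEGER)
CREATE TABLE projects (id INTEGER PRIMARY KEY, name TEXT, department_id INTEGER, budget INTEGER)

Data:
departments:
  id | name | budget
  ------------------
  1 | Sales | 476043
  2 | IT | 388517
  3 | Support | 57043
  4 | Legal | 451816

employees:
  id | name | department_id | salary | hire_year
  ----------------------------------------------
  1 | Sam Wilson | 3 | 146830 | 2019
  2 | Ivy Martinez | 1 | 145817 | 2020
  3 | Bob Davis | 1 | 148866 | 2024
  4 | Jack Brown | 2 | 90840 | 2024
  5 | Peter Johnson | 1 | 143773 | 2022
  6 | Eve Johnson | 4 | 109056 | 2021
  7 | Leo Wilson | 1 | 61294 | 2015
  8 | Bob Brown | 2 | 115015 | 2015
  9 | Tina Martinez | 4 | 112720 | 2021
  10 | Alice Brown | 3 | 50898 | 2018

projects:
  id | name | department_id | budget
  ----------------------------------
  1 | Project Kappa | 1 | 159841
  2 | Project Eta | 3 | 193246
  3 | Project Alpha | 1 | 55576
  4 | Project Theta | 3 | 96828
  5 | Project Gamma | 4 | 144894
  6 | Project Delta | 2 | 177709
SELECT department_id, COUNT(*) AS n FROM employees GROUP BY department_id

Execution result:
department_id | n
1 | 4
2 | 2
3 | 2
4 | 2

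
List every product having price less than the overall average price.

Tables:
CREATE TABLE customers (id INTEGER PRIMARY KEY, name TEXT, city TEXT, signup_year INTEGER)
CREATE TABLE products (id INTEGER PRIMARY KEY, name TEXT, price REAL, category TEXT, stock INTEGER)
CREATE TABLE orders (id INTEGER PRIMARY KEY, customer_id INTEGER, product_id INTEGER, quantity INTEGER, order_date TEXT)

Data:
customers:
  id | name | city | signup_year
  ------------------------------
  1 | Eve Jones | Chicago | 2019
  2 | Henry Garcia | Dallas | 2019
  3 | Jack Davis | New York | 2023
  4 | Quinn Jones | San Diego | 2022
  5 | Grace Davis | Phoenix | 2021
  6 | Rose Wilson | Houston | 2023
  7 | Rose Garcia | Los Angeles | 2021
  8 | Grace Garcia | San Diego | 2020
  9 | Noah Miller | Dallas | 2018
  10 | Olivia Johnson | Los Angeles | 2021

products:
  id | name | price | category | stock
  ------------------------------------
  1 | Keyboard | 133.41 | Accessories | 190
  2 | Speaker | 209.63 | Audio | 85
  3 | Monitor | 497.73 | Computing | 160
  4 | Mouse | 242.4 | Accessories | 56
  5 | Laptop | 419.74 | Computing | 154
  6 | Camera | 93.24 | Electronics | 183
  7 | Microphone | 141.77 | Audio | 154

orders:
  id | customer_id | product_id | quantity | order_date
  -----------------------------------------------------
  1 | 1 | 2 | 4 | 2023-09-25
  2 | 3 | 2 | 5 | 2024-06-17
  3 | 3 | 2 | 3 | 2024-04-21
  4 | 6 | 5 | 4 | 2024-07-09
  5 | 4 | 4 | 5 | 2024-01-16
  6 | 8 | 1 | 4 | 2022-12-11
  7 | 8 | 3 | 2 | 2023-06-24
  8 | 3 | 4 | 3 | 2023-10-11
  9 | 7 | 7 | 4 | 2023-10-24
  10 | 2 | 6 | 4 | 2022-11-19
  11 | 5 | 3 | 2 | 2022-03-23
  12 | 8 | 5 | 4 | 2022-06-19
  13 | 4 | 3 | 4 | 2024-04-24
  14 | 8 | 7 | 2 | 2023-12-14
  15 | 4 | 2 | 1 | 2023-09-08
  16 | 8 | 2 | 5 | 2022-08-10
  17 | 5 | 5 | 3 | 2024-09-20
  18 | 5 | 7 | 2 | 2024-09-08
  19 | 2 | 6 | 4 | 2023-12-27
SELECT name, price FROM products WHERE price < (SELECT AVG(price) FROM products)

Execution result:
name | price
Keyboard | 133.41
Speaker | 209.63
Mouse | 242.40
Camera | 93.24
Microphone | 141.77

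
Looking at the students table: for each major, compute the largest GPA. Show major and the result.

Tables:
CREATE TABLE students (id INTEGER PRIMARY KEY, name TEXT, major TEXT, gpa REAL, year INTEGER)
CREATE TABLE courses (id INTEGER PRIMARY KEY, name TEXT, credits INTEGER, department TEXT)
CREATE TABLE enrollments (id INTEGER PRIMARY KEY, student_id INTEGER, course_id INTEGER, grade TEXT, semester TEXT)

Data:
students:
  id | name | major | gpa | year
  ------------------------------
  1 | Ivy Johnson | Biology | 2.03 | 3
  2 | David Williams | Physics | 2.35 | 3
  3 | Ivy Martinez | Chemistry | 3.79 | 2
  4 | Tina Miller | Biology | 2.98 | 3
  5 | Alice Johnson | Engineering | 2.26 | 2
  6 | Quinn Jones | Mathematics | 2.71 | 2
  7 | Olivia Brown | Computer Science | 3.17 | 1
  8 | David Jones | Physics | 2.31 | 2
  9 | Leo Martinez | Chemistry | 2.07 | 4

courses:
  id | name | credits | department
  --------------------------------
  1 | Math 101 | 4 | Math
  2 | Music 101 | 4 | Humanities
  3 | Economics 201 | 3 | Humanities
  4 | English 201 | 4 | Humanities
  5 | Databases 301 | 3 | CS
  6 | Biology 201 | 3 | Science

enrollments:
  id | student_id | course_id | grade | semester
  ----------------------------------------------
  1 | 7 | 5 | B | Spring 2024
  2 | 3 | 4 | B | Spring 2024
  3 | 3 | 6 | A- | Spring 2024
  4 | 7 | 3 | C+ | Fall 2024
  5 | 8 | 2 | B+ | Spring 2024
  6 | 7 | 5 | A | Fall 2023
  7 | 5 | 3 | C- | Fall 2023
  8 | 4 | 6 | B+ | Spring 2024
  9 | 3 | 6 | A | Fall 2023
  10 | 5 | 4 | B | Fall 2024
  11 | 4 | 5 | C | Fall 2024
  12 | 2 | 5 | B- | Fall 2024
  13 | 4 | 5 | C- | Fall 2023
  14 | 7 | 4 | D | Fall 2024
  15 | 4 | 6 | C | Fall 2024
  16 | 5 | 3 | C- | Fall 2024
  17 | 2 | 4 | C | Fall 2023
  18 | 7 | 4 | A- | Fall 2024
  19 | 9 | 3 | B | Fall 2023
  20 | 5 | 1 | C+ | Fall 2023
SELECT major, MAX(gpa) AS max_gpa FROM students GROUP BY major

Execution result:
major | max_gpa
Biology | 2.98
Chemistry | 3.79
Computer Science | 3.17
Engineering | 2.26
Mathematics | 2.71
Physics | 2.35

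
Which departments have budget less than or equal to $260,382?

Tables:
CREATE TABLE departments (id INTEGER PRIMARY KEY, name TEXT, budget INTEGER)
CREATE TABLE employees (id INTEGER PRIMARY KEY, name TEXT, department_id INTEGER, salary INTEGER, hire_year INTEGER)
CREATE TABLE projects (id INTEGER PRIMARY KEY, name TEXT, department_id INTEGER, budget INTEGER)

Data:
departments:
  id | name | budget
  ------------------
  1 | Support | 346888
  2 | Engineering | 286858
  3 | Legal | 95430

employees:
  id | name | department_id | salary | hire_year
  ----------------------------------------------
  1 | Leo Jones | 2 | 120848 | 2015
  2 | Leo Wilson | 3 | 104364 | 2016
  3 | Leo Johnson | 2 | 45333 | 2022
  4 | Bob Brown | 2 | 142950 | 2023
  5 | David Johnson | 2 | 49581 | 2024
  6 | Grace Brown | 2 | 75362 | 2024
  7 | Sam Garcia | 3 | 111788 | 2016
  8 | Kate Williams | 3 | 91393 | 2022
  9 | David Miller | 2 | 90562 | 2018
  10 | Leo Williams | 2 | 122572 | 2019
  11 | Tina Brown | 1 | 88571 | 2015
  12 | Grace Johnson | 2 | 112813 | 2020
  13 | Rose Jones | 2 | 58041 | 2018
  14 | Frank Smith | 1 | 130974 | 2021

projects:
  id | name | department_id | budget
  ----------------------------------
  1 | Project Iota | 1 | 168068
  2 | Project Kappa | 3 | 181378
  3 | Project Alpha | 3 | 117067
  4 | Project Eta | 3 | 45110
SELECT name, budget FROM departments WHERE budget <= 260382

Execution result:
name | budget
Legal | 95430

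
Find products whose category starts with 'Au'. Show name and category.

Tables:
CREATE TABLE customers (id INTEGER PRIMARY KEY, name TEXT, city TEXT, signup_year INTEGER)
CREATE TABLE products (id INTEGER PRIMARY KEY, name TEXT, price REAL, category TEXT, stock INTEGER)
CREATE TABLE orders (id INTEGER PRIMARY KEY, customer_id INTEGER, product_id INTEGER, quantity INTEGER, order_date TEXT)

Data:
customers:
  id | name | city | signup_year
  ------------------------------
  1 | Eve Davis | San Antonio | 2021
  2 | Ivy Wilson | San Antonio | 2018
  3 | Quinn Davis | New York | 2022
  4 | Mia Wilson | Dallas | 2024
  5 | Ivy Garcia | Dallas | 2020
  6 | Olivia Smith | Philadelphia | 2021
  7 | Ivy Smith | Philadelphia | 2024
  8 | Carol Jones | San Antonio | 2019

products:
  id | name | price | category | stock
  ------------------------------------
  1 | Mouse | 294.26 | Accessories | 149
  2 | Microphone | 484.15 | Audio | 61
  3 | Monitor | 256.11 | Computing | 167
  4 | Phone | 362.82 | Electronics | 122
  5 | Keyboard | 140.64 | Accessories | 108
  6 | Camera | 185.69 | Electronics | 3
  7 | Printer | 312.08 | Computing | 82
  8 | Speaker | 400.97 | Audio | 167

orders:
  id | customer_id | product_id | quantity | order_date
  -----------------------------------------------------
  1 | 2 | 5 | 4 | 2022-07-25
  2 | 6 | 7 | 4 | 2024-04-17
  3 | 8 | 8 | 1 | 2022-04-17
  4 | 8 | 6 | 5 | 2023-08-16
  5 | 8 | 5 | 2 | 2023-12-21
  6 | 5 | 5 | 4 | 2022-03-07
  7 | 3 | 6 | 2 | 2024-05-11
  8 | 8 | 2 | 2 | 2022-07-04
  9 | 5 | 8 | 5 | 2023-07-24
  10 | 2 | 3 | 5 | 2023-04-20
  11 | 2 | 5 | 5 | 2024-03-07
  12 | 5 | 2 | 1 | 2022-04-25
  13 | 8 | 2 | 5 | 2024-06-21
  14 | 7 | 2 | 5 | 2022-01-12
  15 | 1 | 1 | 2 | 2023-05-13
SELECT name, category FROM products WHERE category LIKE 'Au%'

Execution result:
name | category
Microphone | Audio
Speaker | Audio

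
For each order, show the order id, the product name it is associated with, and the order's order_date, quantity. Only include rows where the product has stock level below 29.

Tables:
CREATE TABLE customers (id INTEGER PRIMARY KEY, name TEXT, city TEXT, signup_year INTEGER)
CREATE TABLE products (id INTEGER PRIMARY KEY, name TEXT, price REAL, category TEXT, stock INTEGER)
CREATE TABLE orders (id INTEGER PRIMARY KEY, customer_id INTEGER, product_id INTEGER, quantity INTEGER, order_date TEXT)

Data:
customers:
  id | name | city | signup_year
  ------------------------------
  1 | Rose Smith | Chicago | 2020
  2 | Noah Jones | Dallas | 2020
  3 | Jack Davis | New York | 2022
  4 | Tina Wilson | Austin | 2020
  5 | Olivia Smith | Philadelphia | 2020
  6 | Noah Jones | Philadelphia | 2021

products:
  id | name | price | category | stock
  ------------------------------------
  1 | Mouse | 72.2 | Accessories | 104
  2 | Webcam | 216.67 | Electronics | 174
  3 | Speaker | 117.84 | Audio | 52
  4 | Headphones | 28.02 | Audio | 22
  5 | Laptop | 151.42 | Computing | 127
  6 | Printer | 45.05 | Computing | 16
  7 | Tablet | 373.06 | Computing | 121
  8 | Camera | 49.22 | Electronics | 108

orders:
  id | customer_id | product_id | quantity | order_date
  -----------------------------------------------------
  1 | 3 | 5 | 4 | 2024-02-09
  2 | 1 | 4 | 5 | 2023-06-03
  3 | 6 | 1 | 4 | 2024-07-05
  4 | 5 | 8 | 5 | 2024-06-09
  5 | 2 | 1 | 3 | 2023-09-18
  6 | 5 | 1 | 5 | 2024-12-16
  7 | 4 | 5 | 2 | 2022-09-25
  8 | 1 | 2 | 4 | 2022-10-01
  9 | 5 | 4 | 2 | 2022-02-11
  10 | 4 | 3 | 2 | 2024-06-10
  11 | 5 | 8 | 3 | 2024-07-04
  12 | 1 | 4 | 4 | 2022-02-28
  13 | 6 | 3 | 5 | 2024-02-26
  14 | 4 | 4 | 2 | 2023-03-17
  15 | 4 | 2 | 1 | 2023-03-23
SELECT c.id, p.name AS product, c.order_date, c.quantity FROM orders c JOIN products p ON c.product_id = p.id WHERE p.stock < 29

Execution result:
id | product | order_date | quantity
2 | Headphones | 2023-06-03 | 5
9 | Headphones | 2022-02-11 | 2
12 | Headphones | 2022-02-28 | 4
14 | Headphones | 2023-03-17 | 2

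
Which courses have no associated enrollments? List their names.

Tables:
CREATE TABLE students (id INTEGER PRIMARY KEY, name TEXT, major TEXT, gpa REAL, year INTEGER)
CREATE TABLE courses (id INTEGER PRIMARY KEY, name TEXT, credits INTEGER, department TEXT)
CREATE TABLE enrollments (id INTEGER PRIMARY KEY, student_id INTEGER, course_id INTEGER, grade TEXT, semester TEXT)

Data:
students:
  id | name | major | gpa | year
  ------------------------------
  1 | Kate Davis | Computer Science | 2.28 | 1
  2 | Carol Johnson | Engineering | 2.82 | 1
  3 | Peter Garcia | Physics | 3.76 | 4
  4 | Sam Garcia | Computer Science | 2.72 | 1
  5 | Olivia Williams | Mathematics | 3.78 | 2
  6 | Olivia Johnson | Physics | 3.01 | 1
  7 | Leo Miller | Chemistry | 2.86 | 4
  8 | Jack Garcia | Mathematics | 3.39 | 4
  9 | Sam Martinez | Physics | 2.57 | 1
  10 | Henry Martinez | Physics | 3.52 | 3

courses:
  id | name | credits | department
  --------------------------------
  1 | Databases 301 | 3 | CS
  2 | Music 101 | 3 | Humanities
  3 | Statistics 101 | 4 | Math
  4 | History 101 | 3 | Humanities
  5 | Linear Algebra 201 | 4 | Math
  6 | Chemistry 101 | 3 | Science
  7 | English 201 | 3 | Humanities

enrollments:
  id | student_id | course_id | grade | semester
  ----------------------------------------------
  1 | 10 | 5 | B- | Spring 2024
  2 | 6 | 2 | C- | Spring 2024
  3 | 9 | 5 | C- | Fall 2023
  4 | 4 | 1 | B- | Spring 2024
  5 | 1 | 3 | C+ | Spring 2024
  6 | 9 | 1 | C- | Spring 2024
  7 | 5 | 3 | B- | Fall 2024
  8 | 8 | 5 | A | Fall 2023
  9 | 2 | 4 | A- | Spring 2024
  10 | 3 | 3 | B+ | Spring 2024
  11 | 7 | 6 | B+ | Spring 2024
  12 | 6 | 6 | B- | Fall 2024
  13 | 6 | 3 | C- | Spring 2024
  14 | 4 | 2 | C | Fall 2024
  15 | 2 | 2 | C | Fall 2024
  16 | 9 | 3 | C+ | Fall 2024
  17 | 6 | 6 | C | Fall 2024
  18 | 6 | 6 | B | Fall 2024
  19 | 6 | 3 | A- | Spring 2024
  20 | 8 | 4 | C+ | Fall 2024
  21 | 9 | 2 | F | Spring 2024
SELECT p.name FROM courses p LEFT JOIN enrollments c ON c.course_id = p.id WHERE c.id IS NULL

Execution result:
English 201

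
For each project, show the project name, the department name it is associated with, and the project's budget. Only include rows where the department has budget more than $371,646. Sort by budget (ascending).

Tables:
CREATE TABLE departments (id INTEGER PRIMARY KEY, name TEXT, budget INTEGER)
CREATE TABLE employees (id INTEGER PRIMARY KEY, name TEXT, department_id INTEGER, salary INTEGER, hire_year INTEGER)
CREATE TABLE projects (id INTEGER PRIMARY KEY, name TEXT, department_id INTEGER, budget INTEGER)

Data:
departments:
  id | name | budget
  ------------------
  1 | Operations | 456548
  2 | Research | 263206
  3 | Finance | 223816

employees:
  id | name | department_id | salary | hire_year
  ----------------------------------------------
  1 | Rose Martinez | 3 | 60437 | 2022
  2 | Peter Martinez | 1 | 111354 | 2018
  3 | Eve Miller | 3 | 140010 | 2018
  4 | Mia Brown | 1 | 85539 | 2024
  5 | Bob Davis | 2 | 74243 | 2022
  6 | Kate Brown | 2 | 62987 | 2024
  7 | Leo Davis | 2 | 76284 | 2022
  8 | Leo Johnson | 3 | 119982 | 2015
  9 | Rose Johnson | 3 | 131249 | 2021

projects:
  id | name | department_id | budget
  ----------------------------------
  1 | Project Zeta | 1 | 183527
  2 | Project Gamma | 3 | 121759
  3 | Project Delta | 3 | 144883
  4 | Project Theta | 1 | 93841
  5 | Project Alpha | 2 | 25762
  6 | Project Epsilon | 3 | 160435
SELECT c.name, p.name AS department, c.budget FROM projects c JOIN departments p ON c.department_id = p.id WHERE p.budget > 371646 ORDER BY c.budget ASC

Execution result:
name | department | budget
Project Theta | Operations | 93841
Project Zeta | Operations | 183527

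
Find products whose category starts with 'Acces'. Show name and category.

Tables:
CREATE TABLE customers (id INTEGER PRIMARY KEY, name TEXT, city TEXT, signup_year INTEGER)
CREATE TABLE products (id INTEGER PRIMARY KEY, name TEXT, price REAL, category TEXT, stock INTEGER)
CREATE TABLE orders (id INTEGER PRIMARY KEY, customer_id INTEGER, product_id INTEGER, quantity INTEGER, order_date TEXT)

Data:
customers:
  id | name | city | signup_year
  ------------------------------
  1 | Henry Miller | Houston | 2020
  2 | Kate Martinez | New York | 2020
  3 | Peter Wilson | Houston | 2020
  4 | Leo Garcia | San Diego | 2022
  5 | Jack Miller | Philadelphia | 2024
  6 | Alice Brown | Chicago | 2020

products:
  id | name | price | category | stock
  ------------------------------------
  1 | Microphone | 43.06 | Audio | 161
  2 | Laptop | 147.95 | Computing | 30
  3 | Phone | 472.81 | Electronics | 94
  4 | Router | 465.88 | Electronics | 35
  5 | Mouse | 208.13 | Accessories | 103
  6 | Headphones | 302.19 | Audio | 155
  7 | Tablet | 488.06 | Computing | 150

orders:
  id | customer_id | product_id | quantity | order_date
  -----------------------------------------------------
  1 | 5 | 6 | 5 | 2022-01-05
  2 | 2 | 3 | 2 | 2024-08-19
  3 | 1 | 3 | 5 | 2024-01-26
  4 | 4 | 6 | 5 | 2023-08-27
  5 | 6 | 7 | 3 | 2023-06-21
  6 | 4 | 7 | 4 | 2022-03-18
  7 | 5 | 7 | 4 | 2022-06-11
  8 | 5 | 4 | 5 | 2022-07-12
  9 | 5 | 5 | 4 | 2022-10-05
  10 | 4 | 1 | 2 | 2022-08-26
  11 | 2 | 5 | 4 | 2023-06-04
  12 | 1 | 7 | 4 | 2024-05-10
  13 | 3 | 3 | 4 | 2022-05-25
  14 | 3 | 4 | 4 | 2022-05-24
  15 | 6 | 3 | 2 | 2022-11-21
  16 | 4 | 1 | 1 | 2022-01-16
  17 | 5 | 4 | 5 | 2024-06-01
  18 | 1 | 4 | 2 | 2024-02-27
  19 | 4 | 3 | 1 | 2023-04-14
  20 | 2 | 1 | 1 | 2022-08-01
SELECT name, category FROM products WHERE category LIKE 'Acces%'

Execution result:
name | category
Mouse | Accessories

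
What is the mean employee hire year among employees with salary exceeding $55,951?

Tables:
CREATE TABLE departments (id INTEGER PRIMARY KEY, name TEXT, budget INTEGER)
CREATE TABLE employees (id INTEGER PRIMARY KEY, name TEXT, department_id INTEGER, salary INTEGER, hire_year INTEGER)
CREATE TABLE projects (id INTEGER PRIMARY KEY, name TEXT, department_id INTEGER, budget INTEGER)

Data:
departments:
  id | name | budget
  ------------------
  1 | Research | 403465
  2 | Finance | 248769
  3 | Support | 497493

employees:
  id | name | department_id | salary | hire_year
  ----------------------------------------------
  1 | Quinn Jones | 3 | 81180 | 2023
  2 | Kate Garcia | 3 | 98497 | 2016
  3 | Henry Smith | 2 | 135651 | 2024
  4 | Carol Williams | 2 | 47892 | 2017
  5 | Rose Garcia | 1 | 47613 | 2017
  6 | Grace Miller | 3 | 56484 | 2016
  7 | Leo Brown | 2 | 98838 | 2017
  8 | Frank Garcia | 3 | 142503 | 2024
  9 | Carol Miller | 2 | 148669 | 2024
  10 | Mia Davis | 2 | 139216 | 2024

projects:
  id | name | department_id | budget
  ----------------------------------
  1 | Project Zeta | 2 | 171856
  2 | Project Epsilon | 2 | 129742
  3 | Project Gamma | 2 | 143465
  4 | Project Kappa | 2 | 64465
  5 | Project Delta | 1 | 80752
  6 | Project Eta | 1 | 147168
SELECT AVG(hire_year) FROM employees WHERE salary > 55951

Execution result:
2021.00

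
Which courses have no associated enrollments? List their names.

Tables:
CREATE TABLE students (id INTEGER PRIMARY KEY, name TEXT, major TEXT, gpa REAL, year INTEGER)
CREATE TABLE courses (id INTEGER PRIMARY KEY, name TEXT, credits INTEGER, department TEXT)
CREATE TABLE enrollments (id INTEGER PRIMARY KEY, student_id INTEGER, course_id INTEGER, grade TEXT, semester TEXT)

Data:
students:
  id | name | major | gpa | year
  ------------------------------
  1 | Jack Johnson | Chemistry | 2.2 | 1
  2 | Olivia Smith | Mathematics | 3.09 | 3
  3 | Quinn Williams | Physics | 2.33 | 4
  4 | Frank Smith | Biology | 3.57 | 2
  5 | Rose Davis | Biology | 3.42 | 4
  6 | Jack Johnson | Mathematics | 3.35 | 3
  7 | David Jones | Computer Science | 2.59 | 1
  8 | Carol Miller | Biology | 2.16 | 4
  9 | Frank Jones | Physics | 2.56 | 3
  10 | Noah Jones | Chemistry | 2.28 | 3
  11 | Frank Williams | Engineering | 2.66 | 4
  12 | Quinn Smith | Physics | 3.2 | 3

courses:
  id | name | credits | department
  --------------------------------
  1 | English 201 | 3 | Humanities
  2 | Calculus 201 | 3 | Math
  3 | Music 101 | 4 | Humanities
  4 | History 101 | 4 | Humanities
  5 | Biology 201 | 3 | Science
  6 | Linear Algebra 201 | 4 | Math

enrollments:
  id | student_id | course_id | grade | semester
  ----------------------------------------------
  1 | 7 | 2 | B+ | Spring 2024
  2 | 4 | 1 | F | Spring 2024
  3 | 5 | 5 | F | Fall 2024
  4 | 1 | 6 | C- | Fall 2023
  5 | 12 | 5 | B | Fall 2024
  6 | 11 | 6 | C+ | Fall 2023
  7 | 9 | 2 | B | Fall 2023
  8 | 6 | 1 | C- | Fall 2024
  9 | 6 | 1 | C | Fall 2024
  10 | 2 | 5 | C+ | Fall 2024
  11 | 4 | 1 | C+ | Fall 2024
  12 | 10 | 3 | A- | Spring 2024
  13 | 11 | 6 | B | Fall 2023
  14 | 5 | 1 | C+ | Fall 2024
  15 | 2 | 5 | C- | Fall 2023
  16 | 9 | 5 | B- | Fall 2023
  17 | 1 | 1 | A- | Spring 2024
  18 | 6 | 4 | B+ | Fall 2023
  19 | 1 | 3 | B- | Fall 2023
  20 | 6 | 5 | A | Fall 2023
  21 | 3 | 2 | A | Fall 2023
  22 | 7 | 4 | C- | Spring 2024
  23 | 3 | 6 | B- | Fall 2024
SELECT p.name FROM courses p LEFT JOIN enrollments c ON c.course_id = p.id WHERE c.id IS NULL

Execution result:
(no rows)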